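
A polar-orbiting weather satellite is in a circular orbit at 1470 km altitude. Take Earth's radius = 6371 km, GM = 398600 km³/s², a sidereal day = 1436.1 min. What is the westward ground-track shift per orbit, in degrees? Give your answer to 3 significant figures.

Semi-major axis a = 6371 + 1470 = 7841 km. Period T = 2π√(a³/μ) = 2π√(7841³/398600) = 6909.8 s = 115.16 min.
During one orbit Earth rotates (6909.8 / 86166) × 360° = 28.87°.

28.9°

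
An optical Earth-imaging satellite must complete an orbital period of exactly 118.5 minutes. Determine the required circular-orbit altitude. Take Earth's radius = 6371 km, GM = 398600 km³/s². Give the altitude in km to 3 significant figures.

1620 km

T = 118.5 min = 7110.0 s.
From T = 2π√(a³/μ): a = (μ T²/4π²)^(1/3) = (398600 × 7110.0² / 4π²)^(1/3) = 7992 km.
Altitude h = a − R = 7992 − 6371 = 1621 km.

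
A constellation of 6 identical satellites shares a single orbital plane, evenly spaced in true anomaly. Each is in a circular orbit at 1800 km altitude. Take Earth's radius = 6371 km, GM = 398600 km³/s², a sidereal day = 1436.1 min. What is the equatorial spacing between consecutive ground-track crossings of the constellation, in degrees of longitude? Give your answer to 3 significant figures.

5.12°

Semi-major axis a = 6371 + 1800 = 8171 km. Period T = 2π√(a³/μ) = 2π√(8171³/398600) = 7350.6 s = 122.51 min.
Single-satellite node shift = (7350.6/86166) × 360° = 30.71°.
With 6 satellites evenly phased, successive equator crossings are 30.71/6 = 5.118° apart.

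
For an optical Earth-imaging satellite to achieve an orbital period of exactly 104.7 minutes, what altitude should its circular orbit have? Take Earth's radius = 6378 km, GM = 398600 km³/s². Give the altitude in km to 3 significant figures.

T = 104.7 min = 6282.0 s.
From T = 2π√(a³/μ): a = (μ T²/4π²)^(1/3) = (398600 × 6282.0² / 4π²)^(1/3) = 7359 km.
Altitude h = a − R = 7359 − 6378 = 981 km.

981 km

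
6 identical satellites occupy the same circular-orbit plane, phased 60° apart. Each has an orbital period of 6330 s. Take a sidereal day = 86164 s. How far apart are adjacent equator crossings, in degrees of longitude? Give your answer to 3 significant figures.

4.41°

Single-satellite node shift = (6330.0/86164) × 360° = 26.45°.
With 6 satellites evenly phased, successive equator crossings are 26.45/6 = 4.408° apart.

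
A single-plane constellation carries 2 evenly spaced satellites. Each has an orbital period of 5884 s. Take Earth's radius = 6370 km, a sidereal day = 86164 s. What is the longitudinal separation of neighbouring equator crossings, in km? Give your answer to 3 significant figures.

Single-satellite node shift = (5884.0/86164) × 360° = 24.58°.
With 2 satellites evenly phased, successive equator crossings are 24.58/2 = 12.292° apart.
That is 12.292 × 111.2 = 1367 km at the equator.

1370 km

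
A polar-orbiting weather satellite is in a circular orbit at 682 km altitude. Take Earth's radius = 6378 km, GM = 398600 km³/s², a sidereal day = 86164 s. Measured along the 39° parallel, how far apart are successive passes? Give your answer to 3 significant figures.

Semi-major axis a = 6378 + 682 = 7060 km. Period T = 2π√(a³/μ) = 2π√(7060³/398600) = 5903.6 s = 98.39 min.
Node shift per orbit = (5903.6/86164) × 360° = 24.67°.
Equatorial spacing = 24.67 × 111.3 km/° = 2746 km.
At 39° latitude, spacing = 2746 × cos(39°) = 2134 km.

2130 km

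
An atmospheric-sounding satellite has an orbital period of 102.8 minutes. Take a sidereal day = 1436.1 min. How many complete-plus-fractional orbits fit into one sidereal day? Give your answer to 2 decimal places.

13.97

T = 102.8 min = 6168.0 s.
Orbits per sidereal day = 86166 / 6168.0 = 13.970.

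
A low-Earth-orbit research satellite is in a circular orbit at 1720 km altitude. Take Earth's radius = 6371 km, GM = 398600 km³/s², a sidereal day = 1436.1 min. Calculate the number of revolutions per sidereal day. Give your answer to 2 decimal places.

Semi-major axis a = 6371 + 1720 = 8091 km. Period T = 2π√(a³/μ) = 2π√(8091³/398600) = 7242.9 s = 120.72 min.
Orbits per sidereal day = 86166 / 7242.9 = 11.897.

11.90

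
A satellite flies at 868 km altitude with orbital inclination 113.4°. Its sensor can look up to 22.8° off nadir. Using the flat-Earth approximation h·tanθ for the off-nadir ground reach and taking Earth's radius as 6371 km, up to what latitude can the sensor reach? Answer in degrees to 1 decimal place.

Retrograde orbit: the ground track reaches ±(180° − i) = ±(180 − 113.4) = ±66.6°.
Sensor half-swath on the ground ≈ 868·tan(22.8°) = 365 km = 3.28° of latitude.
Maximum observable latitude ≈ 66.6 + 3.28 = 69.9°.

69.9°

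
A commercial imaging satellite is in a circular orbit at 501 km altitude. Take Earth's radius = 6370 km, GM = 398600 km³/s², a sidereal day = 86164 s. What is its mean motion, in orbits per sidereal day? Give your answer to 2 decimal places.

15.20

Semi-major axis a = 6370 + 501 = 6871 km. Period T = 2π√(a³/μ) = 2π√(6871³/398600) = 5668.1 s = 94.47 min.
Orbits per sidereal day = 86164 / 5668.1 = 15.201.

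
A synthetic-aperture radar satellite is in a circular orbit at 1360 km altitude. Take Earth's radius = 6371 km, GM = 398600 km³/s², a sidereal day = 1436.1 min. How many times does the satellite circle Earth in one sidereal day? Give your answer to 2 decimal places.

12.74

Semi-major axis a = 6371 + 1360 = 7731 km. Period T = 2π√(a³/μ) = 2π√(7731³/398600) = 6765.0 s = 112.75 min.
Orbits per sidereal day = 86166 / 6765.0 = 12.737.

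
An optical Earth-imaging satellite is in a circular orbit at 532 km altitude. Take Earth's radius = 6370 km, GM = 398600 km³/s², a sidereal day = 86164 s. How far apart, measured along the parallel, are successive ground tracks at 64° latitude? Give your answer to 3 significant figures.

1160 km

Semi-major axis a = 6370 + 532 = 6902 km. Period T = 2π√(a³/μ) = 2π√(6902³/398600) = 5706.6 s = 95.11 min.
Node shift per orbit = (5706.6/86164) × 360° = 23.84°.
Equatorial spacing = 23.84 × 111.2 km/° = 2651 km.
At 64° latitude, spacing = 2651 × cos(64°) = 1162 km.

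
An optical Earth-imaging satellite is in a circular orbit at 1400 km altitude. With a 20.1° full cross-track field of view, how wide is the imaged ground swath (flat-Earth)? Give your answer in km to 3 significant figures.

496 km

Half-angle = 20.1°/2 = 10.05°.
Swath width ≈ 2h·tan(θ/2) = 2 × 1400 × tan(10.05°) = 496.2 km.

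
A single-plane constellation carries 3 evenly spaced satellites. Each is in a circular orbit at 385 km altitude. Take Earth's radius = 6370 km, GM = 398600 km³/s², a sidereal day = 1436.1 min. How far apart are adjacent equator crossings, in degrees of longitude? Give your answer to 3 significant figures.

Semi-major axis a = 6370 + 385 = 6755 km. Period T = 2π√(a³/μ) = 2π√(6755³/398600) = 5525.2 s = 92.09 min.
Single-satellite node shift = (5525.2/86166) × 360° = 23.08°.
With 3 satellites evenly phased, successive equator crossings are 23.08/3 = 7.695° apart.

7.69°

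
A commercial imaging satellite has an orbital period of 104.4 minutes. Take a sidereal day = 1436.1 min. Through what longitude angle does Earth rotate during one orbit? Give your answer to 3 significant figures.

T = 104.4 min = 6264.0 s.
During one orbit Earth rotates (6264.0 / 86166) × 360° = 26.17°.

26.2°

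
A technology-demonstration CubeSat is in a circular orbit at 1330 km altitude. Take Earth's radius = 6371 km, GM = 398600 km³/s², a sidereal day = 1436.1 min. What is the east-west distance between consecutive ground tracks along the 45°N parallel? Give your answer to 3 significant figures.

Semi-major axis a = 6371 + 1330 = 7701 km. Period T = 2π√(a³/μ) = 2π√(7701³/398600) = 6725.6 s = 112.09 min.
Node shift per orbit = (6725.6/86166) × 360° = 28.10°.
Equatorial spacing = 28.10 × 111.2 km/° = 3125 km.
At 45° latitude, spacing = 3125 × cos(45°) = 2209 km.

2210 km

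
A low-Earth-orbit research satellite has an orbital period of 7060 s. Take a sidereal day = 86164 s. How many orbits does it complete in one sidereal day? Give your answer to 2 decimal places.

Orbits per sidereal day = 86164 / 7060.0 = 12.205.

12.20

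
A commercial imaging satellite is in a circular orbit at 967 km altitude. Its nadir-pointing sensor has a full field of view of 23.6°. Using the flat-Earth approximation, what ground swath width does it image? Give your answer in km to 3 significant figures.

Half-angle = 23.6°/2 = 11.8°.
Swath width ≈ 2h·tan(θ/2) = 2 × 967 × tan(11.8°) = 404.0 km.

404 km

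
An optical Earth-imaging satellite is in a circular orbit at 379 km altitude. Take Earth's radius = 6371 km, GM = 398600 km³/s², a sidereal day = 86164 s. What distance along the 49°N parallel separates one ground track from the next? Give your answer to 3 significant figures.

1680 km

Semi-major axis a = 6371 + 379 = 6750 km. Period T = 2π√(a³/μ) = 2π√(6750³/398600) = 5519.1 s = 91.98 min.
Node shift per orbit = (5519.1/86164) × 360° = 23.06°.
Equatorial spacing = 23.06 × 111.2 km/° = 2564 km.
At 49° latitude, spacing = 2564 × cos(49°) = 1682 km.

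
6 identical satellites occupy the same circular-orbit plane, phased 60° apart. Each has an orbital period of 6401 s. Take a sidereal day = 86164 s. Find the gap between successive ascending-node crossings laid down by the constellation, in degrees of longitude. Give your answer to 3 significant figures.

4.46°

Single-satellite node shift = (6401.0/86164) × 360° = 26.74°.
With 6 satellites evenly phased, successive equator crossings are 26.74/6 = 4.457° apart.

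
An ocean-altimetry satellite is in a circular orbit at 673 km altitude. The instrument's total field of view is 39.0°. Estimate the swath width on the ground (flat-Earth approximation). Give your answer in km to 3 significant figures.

Half-angle = 39.0°/2 = 19.5°.
Swath width ≈ 2h·tan(θ/2) = 2 × 673 × tan(19.5°) = 476.6 km.

477 km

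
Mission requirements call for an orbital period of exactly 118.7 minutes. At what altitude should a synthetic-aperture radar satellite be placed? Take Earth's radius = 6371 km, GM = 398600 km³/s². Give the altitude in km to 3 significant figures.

1630 km

T = 118.7 min = 7122.0 s.
From T = 2π√(a³/μ): a = (μ T²/4π²)^(1/3) = (398600 × 7122.0² / 4π²)^(1/3) = 8001 km.
Altitude h = a − R = 8001 − 6371 = 1630 km.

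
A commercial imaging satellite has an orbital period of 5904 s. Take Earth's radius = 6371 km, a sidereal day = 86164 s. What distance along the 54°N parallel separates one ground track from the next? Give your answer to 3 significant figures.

1610 km

Node shift per orbit = (5904.0/86164) × 360° = 24.67°.
Equatorial spacing = 24.67 × 111.2 km/° = 2743 km.
At 54° latitude, spacing = 2743 × cos(54°) = 1612 km.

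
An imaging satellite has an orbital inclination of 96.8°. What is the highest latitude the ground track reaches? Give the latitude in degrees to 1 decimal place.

Retrograde orbit: the ground track reaches ±(180° − i) = ±(180 − 96.8) = ±83.2°.

83.2°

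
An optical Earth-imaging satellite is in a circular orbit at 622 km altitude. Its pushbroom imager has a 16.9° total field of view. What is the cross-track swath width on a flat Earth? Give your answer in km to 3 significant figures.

185 km

Half-angle = 16.9°/2 = 8.45°.
Swath width ≈ 2h·tan(θ/2) = 2 × 622 × tan(8.45°) = 184.8 km.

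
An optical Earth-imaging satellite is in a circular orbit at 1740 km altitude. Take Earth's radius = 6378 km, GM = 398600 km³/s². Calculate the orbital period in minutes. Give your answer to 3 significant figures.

Semi-major axis a = 6378 + 1740 = 8118 km. Period T = 2π√(a³/μ) = 2π√(8118³/398600) = 7279.2 s = 121.32 min.

121 min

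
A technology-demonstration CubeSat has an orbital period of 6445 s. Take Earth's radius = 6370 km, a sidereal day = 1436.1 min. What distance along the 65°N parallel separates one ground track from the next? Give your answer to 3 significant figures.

1270 km

Node shift per orbit = (6445.0/86166) × 360° = 26.93°.
Equatorial spacing = 26.93 × 111.2 km/° = 2994 km.
At 65° latitude, spacing = 2994 × cos(65°) = 1265 km.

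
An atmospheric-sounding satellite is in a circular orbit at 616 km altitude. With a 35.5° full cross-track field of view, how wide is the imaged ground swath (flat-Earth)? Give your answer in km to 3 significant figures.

394 km

Half-angle = 35.5°/2 = 17.75°.
Swath width ≈ 2h·tan(θ/2) = 2 × 616 × tan(17.75°) = 394.4 km.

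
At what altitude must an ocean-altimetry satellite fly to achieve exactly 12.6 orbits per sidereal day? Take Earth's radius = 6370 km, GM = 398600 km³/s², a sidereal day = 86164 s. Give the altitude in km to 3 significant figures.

1420 km

Required period T = 86164 / 12.6 = 6838.4 s.
From T = 2π√(a³/μ): a = (μ T²/4π²)^(1/3) = (398600 × 6838.4² / 4π²)^(1/3) = 7787 km.
Altitude h = a − R = 7787 − 6370 = 1417 km.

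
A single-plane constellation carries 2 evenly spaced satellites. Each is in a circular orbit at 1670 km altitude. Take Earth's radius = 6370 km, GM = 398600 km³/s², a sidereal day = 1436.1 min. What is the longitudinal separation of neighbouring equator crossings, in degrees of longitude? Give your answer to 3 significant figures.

Semi-major axis a = 6370 + 1670 = 8040 km. Period T = 2π√(a³/μ) = 2π√(8040³/398600) = 7174.6 s = 119.58 min.
Single-satellite node shift = (7174.6/86166) × 360° = 29.98°.
With 2 satellites evenly phased, successive equator crossings are 29.98/2 = 14.988° apart.

15.0°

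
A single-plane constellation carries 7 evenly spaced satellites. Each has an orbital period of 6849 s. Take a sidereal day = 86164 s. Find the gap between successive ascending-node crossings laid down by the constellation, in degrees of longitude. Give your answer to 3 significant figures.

Single-satellite node shift = (6849.0/86164) × 360° = 28.62°.
With 7 satellites evenly phased, successive equator crossings are 28.62/7 = 4.088° apart.

4.09°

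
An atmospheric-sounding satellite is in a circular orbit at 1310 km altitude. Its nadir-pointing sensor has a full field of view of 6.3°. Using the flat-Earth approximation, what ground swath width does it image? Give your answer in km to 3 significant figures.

Half-angle = 6.3°/2 = 3.15°.
Swath width ≈ 2h·tan(θ/2) = 2 × 1310 × tan(3.15°) = 144.2 km.

144 km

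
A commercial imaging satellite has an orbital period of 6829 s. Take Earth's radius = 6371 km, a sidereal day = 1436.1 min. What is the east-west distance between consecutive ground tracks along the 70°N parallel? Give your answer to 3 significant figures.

Node shift per orbit = (6829.0/86166) × 360° = 28.53°.
Equatorial spacing = 28.53 × 111.2 km/° = 3173 km.
At 70° latitude, spacing = 3173 × cos(70°) = 1085 km.

1090 km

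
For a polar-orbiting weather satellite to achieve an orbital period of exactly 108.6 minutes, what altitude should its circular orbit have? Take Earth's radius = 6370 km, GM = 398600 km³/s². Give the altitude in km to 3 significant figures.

1170 km

T = 108.6 min = 6516.0 s.
From T = 2π√(a³/μ): a = (μ T²/4π²)^(1/3) = (398600 × 6516.0² / 4π²)^(1/3) = 7540 km.
Altitude h = a − R = 7540 − 6370 = 1170 km.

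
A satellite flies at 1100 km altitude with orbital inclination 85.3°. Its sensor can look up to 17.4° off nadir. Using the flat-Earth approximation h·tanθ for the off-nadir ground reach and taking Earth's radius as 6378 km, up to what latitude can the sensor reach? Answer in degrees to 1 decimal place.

For a prograde orbit the ground track reaches latitude ±i = ±85.3°.
Sensor half-swath on the ground ≈ 1100·tan(17.4°) = 345 km = 3.10° of latitude.
Maximum observable latitude ≈ 85.3 + 3.10 = 88.4°.

88.4°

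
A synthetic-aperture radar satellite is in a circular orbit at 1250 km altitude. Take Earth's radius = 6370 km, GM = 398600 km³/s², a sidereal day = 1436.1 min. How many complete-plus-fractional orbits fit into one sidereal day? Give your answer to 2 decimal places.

Semi-major axis a = 6370 + 1250 = 7620 km. Period T = 2π√(a³/μ) = 2π√(7620³/398600) = 6619.8 s = 110.33 min.
Orbits per sidereal day = 86166 / 6619.8 = 13.016.

13.02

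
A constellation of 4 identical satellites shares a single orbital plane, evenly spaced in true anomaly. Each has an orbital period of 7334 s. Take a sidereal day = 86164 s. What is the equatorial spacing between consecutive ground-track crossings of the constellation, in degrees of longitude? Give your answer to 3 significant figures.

Single-satellite node shift = (7334.0/86164) × 360° = 30.64°.
With 4 satellites evenly phased, successive equator crossings are 30.64/4 = 7.661° apart.

7.66°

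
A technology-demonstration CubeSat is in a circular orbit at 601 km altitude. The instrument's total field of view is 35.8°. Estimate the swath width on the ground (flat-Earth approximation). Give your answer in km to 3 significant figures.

388 km

Half-angle = 35.8°/2 = 17.9°.
Swath width ≈ 2h·tan(θ/2) = 2 × 601 × tan(17.9°) = 388.2 km.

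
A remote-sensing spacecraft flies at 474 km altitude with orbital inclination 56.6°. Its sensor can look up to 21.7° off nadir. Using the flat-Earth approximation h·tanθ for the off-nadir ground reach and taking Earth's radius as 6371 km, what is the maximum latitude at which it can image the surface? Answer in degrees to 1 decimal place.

For a prograde orbit the ground track reaches latitude ±i = ±56.6°.
Sensor half-swath on the ground ≈ 474·tan(21.7°) = 189 km = 1.70° of latitude.
Maximum observable latitude ≈ 56.6 + 1.70 = 58.3°.

58.3°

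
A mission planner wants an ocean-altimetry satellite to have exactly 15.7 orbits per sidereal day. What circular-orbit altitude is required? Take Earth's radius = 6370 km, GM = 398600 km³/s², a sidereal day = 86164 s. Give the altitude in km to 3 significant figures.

Required period T = 86164 / 15.7 = 5488.2 s.
From T = 2π√(a³/μ): a = (μ T²/4π²)^(1/3) = (398600 × 5488.2² / 4π²)^(1/3) = 6725 km.
Altitude h = a − R = 6725 − 6370 = 355 km.

355 km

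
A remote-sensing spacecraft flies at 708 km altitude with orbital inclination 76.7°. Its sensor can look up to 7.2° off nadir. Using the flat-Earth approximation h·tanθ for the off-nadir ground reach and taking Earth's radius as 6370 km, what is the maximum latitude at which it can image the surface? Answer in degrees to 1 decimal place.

For a prograde orbit the ground track reaches latitude ±i = ±76.7°.
Sensor half-swath on the ground ≈ 708·tan(7.2°) = 89 km = 0.80° of latitude.
Maximum observable latitude ≈ 76.7 + 0.80 = 77.5°.

77.5°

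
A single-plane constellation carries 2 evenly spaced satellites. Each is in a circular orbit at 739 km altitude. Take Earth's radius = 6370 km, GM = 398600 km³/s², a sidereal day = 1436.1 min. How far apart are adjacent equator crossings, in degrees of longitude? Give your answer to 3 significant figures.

12.5°

Semi-major axis a = 6370 + 739 = 7109 km. Period T = 2π√(a³/μ) = 2π√(7109³/398600) = 5965.2 s = 99.42 min.
Single-satellite node shift = (5965.2/86166) × 360° = 24.92°.
With 2 satellites evenly phased, successive equator crossings are 24.92/2 = 12.461° apart.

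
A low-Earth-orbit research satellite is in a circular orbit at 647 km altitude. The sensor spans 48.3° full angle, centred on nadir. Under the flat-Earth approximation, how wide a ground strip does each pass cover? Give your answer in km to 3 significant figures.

Half-angle = 48.3°/2 = 24.15°.
Swath width ≈ 2h·tan(θ/2) = 2 × 647 × tan(24.15°) = 580.2 km.

580 km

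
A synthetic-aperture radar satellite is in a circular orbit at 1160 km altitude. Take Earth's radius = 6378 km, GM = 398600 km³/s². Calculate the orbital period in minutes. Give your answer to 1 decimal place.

Semi-major axis a = 6378 + 1160 = 7538 km. Period T = 2π√(a³/μ) = 2π√(7538³/398600) = 6513.2 s = 108.55 min.

108.6 min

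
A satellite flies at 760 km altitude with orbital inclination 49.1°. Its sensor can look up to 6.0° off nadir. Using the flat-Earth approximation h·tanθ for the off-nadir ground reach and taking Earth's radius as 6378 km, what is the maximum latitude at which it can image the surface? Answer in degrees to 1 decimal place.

49.8°

For a prograde orbit the ground track reaches latitude ±i = ±49.1°.
Sensor half-swath on the ground ≈ 760·tan(6.0°) = 80 km = 0.72° of latitude.
Maximum observable latitude ≈ 49.1 + 0.72 = 49.8°.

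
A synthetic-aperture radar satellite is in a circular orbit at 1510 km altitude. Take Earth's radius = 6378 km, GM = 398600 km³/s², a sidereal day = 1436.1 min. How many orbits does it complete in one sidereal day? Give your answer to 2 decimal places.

Semi-major axis a = 6378 + 1510 = 7888 km. Period T = 2π√(a³/μ) = 2π√(7888³/398600) = 6972.1 s = 116.20 min.
Orbits per sidereal day = 86166 / 6972.1 = 12.359.

12.36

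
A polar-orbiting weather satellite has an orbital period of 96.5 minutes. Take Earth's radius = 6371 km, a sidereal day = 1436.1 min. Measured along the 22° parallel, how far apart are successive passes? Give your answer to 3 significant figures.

T = 96.5 min = 5790.0 s.
Node shift per orbit = (5790.0/86166) × 360° = 24.19°.
Equatorial spacing = 24.19 × 111.2 km/° = 2690 km.
At 22° latitude, spacing = 2690 × cos(22°) = 2494 km.

2490 km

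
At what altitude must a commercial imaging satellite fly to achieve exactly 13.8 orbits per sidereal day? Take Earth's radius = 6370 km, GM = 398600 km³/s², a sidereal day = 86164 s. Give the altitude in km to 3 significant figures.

959 km

Required period T = 86164 / 13.8 = 6243.8 s.
From T = 2π√(a³/μ): a = (μ T²/4π²)^(1/3) = (398600 × 6243.8² / 4π²)^(1/3) = 7329 km.
Altitude h = a − R = 7329 − 6370 = 959 km.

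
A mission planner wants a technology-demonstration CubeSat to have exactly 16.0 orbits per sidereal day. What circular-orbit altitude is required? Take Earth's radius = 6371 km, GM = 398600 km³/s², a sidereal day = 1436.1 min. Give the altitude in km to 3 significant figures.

Required period T = 86166 / 16.0 = 5385.4 s.
From T = 2π√(a³/μ): a = (μ T²/4π²)^(1/3) = (398600 × 5385.4² / 4π²)^(1/3) = 6641 km.
Altitude h = a − R = 6641 − 6371 = 270 km.

270 km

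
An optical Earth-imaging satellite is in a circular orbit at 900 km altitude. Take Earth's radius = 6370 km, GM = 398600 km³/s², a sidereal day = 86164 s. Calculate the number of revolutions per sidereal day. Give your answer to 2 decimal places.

Semi-major axis a = 6370 + 900 = 7270 km. Period T = 2π√(a³/μ) = 2π√(7270³/398600) = 6169.0 s = 102.82 min.
Orbits per sidereal day = 86164 / 6169.0 = 13.967.

13.97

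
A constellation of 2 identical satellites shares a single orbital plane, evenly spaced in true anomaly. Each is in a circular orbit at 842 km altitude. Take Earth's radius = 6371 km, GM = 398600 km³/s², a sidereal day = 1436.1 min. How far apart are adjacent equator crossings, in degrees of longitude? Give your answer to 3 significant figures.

12.7°

Semi-major axis a = 6371 + 842 = 7213 km. Period T = 2π√(a³/μ) = 2π√(7213³/398600) = 6096.6 s = 101.61 min.
Single-satellite node shift = (6096.6/86166) × 360° = 25.47°.
With 2 satellites evenly phased, successive equator crossings are 25.47/2 = 12.736° apart.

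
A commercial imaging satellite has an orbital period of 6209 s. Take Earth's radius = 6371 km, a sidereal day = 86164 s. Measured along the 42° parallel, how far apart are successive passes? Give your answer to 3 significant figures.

2140 km

Node shift per orbit = (6209.0/86164) × 360° = 25.94°.
Equatorial spacing = 25.94 × 111.2 km/° = 2885 km.
At 42° latitude, spacing = 2885 × cos(42°) = 2144 km.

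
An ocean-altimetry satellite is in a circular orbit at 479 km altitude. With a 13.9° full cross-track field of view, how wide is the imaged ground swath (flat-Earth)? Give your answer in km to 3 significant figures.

117 km

Half-angle = 13.9°/2 = 6.95°.
Swath width ≈ 2h·tan(θ/2) = 2 × 479 × tan(6.95°) = 116.8 km.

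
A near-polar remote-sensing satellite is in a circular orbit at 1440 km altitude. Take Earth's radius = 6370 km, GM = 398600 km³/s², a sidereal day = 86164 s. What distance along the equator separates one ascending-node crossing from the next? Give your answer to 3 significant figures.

Semi-major axis a = 6370 + 1440 = 7810 km. Period T = 2π√(a³/μ) = 2π√(7810³/398600) = 6868.9 s = 114.48 min.
During one orbit Earth rotates (6868.9 / 86164) × 360° = 28.70°.
At the equator that is 28.70° × (2π·6370/360) km/° = 28.70 × 111.2 = 3191 km.

3190 km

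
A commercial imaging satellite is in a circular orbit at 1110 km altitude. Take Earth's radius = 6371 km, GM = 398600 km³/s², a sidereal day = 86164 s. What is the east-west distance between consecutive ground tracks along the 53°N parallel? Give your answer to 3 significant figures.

1800 km

Semi-major axis a = 6371 + 1110 = 7481 km. Period T = 2π√(a³/μ) = 2π√(7481³/398600) = 6439.5 s = 107.32 min.
Node shift per orbit = (6439.5/86164) × 360° = 26.90°.
Equatorial spacing = 26.90 × 111.2 km/° = 2992 km.
At 53° latitude, spacing = 2992 × cos(53°) = 1800 km.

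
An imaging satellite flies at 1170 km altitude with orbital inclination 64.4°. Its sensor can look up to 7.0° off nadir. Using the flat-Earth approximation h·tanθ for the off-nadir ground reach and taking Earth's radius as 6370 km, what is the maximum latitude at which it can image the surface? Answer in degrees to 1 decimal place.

65.7°

For a prograde orbit the ground track reaches latitude ±i = ±64.4°.
Sensor half-swath on the ground ≈ 1170·tan(7.0°) = 144 km = 1.29° of latitude.
Maximum observable latitude ≈ 64.4 + 1.29 = 65.7°.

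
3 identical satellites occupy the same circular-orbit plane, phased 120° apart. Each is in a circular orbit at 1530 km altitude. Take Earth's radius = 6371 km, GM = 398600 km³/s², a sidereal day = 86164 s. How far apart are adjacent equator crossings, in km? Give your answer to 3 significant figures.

Semi-major axis a = 6371 + 1530 = 7901 km. Period T = 2π√(a³/μ) = 2π√(7901³/398600) = 6989.3 s = 116.49 min.
Single-satellite node shift = (6989.3/86164) × 360° = 29.20°.
With 3 satellites evenly phased, successive equator crossings are 29.20/3 = 9.734° apart.
That is 9.734 × 111.2 = 1082 km at the equator.

1080 km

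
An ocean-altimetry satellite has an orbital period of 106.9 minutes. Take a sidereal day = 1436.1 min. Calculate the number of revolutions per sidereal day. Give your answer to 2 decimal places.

13.43

T = 106.9 min = 6414.0 s.
Orbits per sidereal day = 86166 / 6414.0 = 13.434.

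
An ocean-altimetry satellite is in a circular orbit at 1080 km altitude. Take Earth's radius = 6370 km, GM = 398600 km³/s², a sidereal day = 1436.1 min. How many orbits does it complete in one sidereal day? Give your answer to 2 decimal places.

13.46

Semi-major axis a = 6370 + 1080 = 7450 km. Period T = 2π√(a³/μ) = 2π√(7450³/398600) = 6399.5 s = 106.66 min.
Orbits per sidereal day = 86166 / 6399.5 = 13.465.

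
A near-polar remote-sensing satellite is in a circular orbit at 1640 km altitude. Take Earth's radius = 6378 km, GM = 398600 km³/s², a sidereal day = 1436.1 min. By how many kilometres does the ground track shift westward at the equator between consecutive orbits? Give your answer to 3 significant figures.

Semi-major axis a = 6378 + 1640 = 8018 km. Period T = 2π√(a³/μ) = 2π√(8018³/398600) = 7145.1 s = 119.09 min.
During one orbit Earth rotates (7145.1 / 86166) × 360° = 29.85°.
At the equator that is 29.85° × (2π·6378/360) km/° = 29.85 × 111.3 = 3323 km.

3320 km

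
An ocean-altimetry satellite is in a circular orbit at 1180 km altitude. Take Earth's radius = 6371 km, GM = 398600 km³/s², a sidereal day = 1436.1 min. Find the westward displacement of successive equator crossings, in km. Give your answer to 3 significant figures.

Semi-major axis a = 6371 + 1180 = 7551 km. Period T = 2π√(a³/μ) = 2π√(7551³/398600) = 6530.1 s = 108.83 min.
During one orbit Earth rotates (6530.1 / 86166) × 360° = 27.28°.
At the equator that is 27.28° × (2π·6371/360) km/° = 27.28 × 111.2 = 3034 km.

3030 km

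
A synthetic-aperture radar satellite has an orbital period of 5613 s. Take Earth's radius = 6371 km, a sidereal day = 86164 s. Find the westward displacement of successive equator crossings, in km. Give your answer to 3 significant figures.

2610 km

During one orbit Earth rotates (5613.0 / 86164) × 360° = 23.45°.
At the equator that is 23.45° × (2π·6371/360) km/° = 23.45 × 111.2 = 2608 km.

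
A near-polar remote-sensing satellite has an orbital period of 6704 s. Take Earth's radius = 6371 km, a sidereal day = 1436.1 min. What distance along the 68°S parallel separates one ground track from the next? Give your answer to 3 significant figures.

1170 km

Node shift per orbit = (6704.0/86166) × 360° = 28.01°.
Equatorial spacing = 28.01 × 111.2 km/° = 3114 km.
At 68° latitude, spacing = 3114 × cos(68°) = 1167 km.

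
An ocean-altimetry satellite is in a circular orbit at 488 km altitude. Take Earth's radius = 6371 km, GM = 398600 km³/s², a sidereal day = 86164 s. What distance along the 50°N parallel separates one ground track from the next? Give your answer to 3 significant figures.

Semi-major axis a = 6371 + 488 = 6859 km. Period T = 2π√(a³/μ) = 2π√(6859³/398600) = 5653.3 s = 94.22 min.
Node shift per orbit = (5653.3/86164) × 360° = 23.62°.
Equatorial spacing = 23.62 × 111.2 km/° = 2626 km.
At 50° latitude, spacing = 2626 × cos(50°) = 1688 km.

1690 km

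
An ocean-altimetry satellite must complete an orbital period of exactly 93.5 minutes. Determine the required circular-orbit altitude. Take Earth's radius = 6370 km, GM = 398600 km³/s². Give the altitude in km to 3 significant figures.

T = 93.5 min = 5610.0 s.
From T = 2π√(a³/μ): a = (μ T²/4π²)^(1/3) = (398600 × 5610.0² / 4π²)^(1/3) = 6824 km.
Altitude h = a − R = 6824 − 6370 = 454 km.

454 km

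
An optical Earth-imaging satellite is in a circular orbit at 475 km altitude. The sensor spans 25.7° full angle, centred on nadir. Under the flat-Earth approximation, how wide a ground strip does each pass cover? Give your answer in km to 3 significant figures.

Half-angle = 25.7°/2 = 12.85°.
Swath width ≈ 2h·tan(θ/2) = 2 × 475 × tan(12.85°) = 216.7 km.

217 km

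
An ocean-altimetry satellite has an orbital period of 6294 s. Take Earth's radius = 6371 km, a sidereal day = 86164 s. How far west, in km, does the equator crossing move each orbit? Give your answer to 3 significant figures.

During one orbit Earth rotates (6294.0 / 86164) × 360° = 26.30°.
At the equator that is 26.30° × (2π·6371/360) km/° = 26.30 × 111.2 = 2924 km.

2920 km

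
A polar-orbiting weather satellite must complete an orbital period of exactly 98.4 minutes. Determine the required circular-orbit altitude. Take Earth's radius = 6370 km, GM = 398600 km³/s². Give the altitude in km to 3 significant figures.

T = 98.4 min = 5904.0 s.
From T = 2π√(a³/μ): a = (μ T²/4π²)^(1/3) = (398600 × 5904.0² / 4π²)^(1/3) = 7060 km.
Altitude h = a − R = 7060 − 6370 = 690 km.

690 km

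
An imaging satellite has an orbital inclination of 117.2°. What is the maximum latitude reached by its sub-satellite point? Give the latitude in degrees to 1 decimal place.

Retrograde orbit: the ground track reaches ±(180° − i) = ±(180 − 117.2) = ±62.8°.

62.8°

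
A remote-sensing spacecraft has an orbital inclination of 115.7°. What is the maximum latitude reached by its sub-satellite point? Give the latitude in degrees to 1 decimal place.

64.3°

Retrograde orbit: the ground track reaches ±(180° − i) = ±(180 − 115.7) = ±64.3°.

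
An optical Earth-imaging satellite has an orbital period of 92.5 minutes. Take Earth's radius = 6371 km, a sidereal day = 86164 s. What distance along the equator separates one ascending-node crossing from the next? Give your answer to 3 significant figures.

T = 92.5 min = 5550.0 s.
During one orbit Earth rotates (5550.0 / 86164) × 360° = 23.19°.
At the equator that is 23.19° × (2π·6371/360) km/° = 23.19 × 111.2 = 2578 km.

2580 km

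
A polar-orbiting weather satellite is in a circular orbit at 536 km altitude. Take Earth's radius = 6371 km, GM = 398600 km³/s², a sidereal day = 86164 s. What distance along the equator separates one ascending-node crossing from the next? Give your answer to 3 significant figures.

Semi-major axis a = 6371 + 536 = 6907 km. Period T = 2π√(a³/μ) = 2π√(6907³/398600) = 5712.8 s = 95.21 min.
During one orbit Earth rotates (5712.8 / 86164) × 360° = 23.87°.
At the equator that is 23.87° × (2π·6371/360) km/° = 23.87 × 111.2 = 2654 km.

2650 km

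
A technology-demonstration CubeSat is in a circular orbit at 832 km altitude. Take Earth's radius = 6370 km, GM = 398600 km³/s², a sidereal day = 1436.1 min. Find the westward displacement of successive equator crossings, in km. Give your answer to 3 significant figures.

Semi-major axis a = 6370 + 832 = 7202 km. Period T = 2π√(a³/μ) = 2π√(7202³/398600) = 6082.6 s = 101.38 min.
During one orbit Earth rotates (6082.6 / 86166) × 360° = 25.41°.
At the equator that is 25.41° × (2π·6370/360) km/° = 25.41 × 111.2 = 2825 km.

2830 km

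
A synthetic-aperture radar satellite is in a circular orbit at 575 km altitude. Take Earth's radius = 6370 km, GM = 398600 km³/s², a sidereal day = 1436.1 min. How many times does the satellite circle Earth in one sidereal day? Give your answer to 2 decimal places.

Semi-major axis a = 6370 + 575 = 6945 km. Period T = 2π√(a³/μ) = 2π√(6945³/398600) = 5760.0 s = 96.00 min.
Orbits per sidereal day = 86166 / 5760.0 = 14.959.

14.96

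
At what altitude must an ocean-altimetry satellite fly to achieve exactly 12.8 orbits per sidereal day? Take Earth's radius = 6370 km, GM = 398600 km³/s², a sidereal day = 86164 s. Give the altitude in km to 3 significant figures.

1340 km

Required period T = 86164 / 12.8 = 6731.6 s.
From T = 2π√(a³/μ): a = (μ T²/4π²)^(1/3) = (398600 × 6731.6² / 4π²)^(1/3) = 7706 km.
Altitude h = a − R = 7706 − 6370 = 1336 km.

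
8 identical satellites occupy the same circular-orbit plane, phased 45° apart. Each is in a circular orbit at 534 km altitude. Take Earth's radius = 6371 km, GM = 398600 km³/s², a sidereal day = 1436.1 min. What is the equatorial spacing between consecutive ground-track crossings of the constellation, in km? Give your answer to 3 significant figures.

332 km

Semi-major axis a = 6371 + 534 = 6905 km. Period T = 2π√(a³/μ) = 2π√(6905³/398600) = 5710.3 s = 95.17 min.
Single-satellite node shift = (5710.3/86166) × 360° = 23.86°.
With 8 satellites evenly phased, successive equator crossings are 23.86/8 = 2.982° apart.
That is 2.982 × 111.2 = 332 km at the equator.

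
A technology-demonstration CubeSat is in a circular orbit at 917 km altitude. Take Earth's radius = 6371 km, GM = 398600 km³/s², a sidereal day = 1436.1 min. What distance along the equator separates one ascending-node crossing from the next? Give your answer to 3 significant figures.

2880 km

Semi-major axis a = 6371 + 917 = 7288 km. Period T = 2π√(a³/μ) = 2π√(7288³/398600) = 6191.9 s = 103.20 min.
During one orbit Earth rotates (6191.9 / 86166) × 360° = 25.87°.
At the equator that is 25.87° × (2π·6371/360) km/° = 25.87 × 111.2 = 2877 km.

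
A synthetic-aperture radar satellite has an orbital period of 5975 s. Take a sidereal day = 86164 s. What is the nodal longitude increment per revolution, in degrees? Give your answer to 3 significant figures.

25.0°

During one orbit Earth rotates (5975.0 / 86164) × 360° = 24.96°.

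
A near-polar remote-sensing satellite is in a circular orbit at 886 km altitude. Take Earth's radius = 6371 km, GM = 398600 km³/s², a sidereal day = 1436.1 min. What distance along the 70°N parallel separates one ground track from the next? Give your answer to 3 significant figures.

978 km

Semi-major axis a = 6371 + 886 = 7257 km. Period T = 2π√(a³/μ) = 2π√(7257³/398600) = 6152.4 s = 102.54 min.
Node shift per orbit = (6152.4/86166) × 360° = 25.70°.
Equatorial spacing = 25.70 × 111.2 km/° = 2858 km.
At 70° latitude, spacing = 2858 × cos(70°) = 978 km.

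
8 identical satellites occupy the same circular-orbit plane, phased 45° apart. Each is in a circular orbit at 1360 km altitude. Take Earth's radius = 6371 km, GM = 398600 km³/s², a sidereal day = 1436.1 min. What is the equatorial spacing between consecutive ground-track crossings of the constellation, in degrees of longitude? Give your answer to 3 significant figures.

Semi-major axis a = 6371 + 1360 = 7731 km. Period T = 2π√(a³/μ) = 2π√(7731³/398600) = 6765.0 s = 112.75 min.
Single-satellite node shift = (6765.0/86166) × 360° = 28.26°.
With 8 satellites evenly phased, successive equator crossings are 28.26/8 = 3.533° apart.

3.53°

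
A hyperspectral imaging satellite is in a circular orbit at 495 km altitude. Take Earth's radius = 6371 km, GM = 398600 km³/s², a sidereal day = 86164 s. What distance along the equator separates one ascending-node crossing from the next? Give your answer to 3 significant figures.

2630 km

Semi-major axis a = 6371 + 495 = 6866 km. Period T = 2π√(a³/μ) = 2π√(6866³/398600) = 5662.0 s = 94.37 min.
During one orbit Earth rotates (5662.0 / 86164) × 360° = 23.66°.
At the equator that is 23.66° × (2π·6371/360) km/° = 23.66 × 111.2 = 2630 km.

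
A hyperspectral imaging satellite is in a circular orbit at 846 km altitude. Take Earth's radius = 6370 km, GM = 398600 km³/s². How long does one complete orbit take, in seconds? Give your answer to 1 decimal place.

Semi-major axis a = 6370 + 846 = 7216 km. Period T = 2π√(a³/μ) = 2π√(7216³/398600) = 6100.4 s = 101.67 min.

6100.4 seconds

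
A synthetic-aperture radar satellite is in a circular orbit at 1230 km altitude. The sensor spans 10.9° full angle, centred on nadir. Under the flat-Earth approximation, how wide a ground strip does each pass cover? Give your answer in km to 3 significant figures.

235 km

Half-angle = 10.9°/2 = 5.45°.
Swath width ≈ 2h·tan(θ/2) = 2 × 1230 × tan(5.45°) = 234.7 km.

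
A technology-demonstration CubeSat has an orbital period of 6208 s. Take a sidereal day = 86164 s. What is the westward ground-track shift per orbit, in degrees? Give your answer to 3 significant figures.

25.9°

During one orbit Earth rotates (6208.0 / 86164) × 360° = 25.94°.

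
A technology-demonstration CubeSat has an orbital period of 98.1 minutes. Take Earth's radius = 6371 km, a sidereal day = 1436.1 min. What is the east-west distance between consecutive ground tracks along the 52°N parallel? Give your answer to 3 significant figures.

T = 98.1 min = 5886.0 s.
Node shift per orbit = (5886.0/86166) × 360° = 24.59°.
Equatorial spacing = 24.59 × 111.2 km/° = 2734 km.
At 52° latitude, spacing = 2734 × cos(52°) = 1684 km.

1680 km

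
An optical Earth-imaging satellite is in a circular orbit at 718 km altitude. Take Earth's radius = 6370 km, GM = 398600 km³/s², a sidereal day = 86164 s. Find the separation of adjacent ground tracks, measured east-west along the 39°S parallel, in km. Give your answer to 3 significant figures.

Semi-major axis a = 6370 + 718 = 7088 km. Period T = 2π√(a³/μ) = 2π√(7088³/398600) = 5938.8 s = 98.98 min.
Node shift per orbit = (5938.8/86164) × 360° = 24.81°.
Equatorial spacing = 24.81 × 111.2 km/° = 2759 km.
At 39° latitude, spacing = 2759 × cos(39°) = 2144 km.

2140 km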